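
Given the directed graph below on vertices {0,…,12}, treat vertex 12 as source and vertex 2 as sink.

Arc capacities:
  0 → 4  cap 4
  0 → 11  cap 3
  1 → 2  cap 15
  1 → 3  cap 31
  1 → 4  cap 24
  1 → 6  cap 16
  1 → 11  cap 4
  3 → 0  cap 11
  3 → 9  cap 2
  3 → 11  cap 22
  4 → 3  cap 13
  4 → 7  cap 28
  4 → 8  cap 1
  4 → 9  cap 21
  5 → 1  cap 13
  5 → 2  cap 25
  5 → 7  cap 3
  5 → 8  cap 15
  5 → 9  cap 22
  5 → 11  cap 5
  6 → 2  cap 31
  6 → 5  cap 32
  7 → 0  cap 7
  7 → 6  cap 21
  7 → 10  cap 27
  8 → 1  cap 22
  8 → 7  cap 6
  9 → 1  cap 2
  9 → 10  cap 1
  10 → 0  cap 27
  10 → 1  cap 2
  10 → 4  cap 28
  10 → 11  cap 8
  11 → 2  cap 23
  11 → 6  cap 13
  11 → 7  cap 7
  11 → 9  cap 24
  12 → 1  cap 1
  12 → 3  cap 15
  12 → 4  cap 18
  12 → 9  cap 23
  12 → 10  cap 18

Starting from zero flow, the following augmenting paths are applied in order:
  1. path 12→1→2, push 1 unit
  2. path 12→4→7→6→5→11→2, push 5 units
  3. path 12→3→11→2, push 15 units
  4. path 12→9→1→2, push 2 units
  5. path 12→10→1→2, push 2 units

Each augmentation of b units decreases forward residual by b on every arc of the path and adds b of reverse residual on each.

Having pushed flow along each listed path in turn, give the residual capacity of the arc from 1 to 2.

after path 1 (12→1→2, push 1): res(1,2)=14
after path 2 (12→4→7→6→5→11→2, push 5): res(1,2)=14
after path 3 (12→3→11→2, push 15): res(1,2)=14
after path 4 (12→9→1→2, push 2): res(1,2)=12
after path 5 (12→10→1→2, push 2): res(1,2)=10

Residual capacity of (1,2): 10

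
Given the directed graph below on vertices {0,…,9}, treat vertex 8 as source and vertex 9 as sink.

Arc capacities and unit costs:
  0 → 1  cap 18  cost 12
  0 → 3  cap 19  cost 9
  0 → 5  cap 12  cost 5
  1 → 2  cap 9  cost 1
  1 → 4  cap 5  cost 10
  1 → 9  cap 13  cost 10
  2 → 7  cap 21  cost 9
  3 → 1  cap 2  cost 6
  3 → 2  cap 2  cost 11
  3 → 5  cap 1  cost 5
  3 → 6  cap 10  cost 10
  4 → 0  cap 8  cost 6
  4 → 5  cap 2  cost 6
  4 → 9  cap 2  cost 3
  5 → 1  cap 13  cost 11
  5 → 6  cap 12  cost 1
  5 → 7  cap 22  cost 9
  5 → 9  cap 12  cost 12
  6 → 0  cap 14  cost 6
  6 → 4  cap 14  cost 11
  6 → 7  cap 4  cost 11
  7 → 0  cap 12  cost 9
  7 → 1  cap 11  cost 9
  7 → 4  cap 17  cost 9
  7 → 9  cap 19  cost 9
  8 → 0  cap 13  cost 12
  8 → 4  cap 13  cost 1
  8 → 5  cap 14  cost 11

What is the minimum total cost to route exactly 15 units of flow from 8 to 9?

Minimum cost for 15 units: 305

shortest-cost path #1: 8→4→9 push 2 @ unit cost 4 (adds 8)
shortest-cost path #2: 8→4→5→9 push 2 @ unit cost 19 (adds 38)
shortest-cost path #3: 8→5→9 push 10 @ unit cost 23 (adds 230)
shortest-cost path #4: 8→5→7→9 push 1 @ unit cost 29 (adds 29)
total cost = 305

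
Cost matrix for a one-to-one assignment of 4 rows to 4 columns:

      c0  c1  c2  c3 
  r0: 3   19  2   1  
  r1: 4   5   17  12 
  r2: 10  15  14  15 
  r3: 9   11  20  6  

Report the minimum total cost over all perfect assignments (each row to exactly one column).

optimal assignment: row0→col2 (cost 2), row1→col1 (cost 5), row2→col0 (cost 10), row3→col3 (cost 6)
total = 2 + 5 + 10 + 6 = 23

Minimum assignment cost: 23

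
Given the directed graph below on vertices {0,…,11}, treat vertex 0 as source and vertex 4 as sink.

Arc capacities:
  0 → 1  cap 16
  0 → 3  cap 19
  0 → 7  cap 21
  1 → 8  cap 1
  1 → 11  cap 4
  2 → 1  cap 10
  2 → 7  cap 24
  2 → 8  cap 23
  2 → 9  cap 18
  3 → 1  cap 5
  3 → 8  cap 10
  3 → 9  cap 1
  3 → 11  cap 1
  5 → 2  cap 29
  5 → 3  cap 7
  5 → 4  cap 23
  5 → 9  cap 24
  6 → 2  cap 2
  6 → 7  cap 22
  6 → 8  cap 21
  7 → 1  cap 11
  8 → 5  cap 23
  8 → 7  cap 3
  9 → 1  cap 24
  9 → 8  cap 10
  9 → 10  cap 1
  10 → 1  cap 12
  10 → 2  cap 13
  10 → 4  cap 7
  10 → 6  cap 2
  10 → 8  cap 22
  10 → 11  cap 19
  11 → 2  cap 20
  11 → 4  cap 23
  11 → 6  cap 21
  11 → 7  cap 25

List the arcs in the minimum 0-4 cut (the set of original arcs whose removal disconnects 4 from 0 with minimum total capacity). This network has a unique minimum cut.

Min-cut arcs: {(1,8), (1,11), (3,8), (3,9), (3,11)} (total capacity 17)

augment #1: 0→1→11→4 push 4
augment #2: 0→3→11→4 push 1
augment #3: 0→1→8→5→4 push 1
augment #4: 0→3→8→5→4 push 10
augment #5: 0→3→9→10→4 push 1
max flow = 17; residual-reachable set from 0 gives S-side
cut edges (S→T): {(1,8), (1,11), (3,8), (3,9), (3,11)} total cap 17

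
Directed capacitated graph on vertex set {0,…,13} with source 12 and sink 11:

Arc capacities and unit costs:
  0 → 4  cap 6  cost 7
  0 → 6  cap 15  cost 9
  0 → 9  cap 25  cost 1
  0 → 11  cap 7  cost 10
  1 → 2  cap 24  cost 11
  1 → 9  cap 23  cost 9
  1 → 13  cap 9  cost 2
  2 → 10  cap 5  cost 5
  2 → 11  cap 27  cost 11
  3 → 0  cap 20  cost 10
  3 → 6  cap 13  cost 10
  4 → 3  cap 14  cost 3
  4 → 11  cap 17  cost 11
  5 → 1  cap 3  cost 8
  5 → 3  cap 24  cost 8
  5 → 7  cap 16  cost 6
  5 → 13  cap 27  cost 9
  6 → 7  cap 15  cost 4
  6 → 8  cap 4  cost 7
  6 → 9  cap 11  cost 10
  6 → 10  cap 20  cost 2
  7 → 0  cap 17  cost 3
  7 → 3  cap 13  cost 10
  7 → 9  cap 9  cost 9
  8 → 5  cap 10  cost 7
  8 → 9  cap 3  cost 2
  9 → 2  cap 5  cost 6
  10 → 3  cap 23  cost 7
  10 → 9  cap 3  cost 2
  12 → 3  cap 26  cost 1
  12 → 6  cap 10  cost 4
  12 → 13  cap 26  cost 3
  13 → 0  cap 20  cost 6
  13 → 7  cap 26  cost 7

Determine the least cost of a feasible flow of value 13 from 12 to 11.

Minimum cost for 13 units: 289

shortest-cost path #1: 12→13→0→11 push 7 @ unit cost 19 (adds 133)
shortest-cost path #2: 12→6→10→9→2→11 push 3 @ unit cost 25 (adds 75)
shortest-cost path #3: 12→13→0→4→11 push 3 @ unit cost 27 (adds 81)
total cost = 289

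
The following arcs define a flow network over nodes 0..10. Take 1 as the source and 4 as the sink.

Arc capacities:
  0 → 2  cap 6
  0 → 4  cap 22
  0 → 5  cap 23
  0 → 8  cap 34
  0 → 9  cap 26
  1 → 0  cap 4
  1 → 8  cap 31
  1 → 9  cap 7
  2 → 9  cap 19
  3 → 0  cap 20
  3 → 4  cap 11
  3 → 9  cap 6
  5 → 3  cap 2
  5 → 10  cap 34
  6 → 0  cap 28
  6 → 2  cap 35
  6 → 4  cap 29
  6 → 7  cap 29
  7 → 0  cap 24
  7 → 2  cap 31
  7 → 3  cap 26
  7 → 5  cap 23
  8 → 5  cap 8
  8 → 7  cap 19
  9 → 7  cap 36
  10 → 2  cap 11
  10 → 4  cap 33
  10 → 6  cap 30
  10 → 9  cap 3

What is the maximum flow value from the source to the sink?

augment #1: 1→0→4 bottleneck 4, total now 4
augment #2: 1→8→5→3→4 bottleneck 2, total now 6
augment #3: 1→8→5→10→4 bottleneck 6, total now 12
augment #4: 1→8→7→0→4 bottleneck 18, total now 30
augment #5: 1→8→7→3→4 bottleneck 1, total now 31
augment #6: 1→9→7→3→4 bottleneck 7, total now 38

Maximum flow value: 38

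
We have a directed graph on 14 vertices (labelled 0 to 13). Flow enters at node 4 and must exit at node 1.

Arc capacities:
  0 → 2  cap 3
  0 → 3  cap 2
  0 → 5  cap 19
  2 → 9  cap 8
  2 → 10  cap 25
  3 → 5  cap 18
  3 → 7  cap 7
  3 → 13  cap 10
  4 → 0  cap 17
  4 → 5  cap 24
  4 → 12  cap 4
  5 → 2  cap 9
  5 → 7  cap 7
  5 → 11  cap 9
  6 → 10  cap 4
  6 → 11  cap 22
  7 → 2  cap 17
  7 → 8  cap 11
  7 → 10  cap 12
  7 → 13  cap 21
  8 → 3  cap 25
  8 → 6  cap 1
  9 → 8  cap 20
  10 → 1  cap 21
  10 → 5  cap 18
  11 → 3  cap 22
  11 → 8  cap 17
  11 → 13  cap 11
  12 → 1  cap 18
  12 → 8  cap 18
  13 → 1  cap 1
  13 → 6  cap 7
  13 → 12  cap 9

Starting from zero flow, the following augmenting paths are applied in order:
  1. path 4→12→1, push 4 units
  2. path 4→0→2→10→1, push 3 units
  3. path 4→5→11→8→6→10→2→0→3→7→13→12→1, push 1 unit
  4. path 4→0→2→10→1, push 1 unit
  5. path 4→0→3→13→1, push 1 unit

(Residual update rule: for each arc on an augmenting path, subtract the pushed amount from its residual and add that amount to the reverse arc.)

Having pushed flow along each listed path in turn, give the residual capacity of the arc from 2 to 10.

after path 1 (4→12→1, push 4): res(2,10)=25
after path 2 (4→0→2→10→1, push 3): res(2,10)=22
after path 3 (4→5→11→8→6→10→2→0→3→7→13→12→1, push 1): res(2,10)=23
after path 4 (4→0→2→10→1, push 1): res(2,10)=22
after path 5 (4→0→3→13→1, push 1): res(2,10)=22

Residual capacity of (2,10): 22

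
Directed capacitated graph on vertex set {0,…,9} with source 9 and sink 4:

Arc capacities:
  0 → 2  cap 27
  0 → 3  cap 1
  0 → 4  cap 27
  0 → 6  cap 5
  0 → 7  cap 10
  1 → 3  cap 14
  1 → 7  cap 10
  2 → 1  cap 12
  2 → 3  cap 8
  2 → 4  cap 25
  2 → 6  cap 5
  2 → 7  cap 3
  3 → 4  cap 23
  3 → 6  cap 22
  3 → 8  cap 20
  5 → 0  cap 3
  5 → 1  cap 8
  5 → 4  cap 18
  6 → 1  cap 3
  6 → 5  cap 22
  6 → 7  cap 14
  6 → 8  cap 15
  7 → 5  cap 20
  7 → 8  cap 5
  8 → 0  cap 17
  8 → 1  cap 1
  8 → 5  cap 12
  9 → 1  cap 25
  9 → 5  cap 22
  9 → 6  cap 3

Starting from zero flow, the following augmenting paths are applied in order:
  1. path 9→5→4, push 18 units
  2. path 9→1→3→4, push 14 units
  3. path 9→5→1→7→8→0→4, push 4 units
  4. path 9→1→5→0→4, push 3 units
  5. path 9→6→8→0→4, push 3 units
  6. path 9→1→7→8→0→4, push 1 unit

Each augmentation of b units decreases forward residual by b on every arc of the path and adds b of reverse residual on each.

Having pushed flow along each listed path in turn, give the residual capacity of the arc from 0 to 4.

Residual capacity of (0,4): 16

after path 1 (9→5→4, push 18): res(0,4)=27
after path 2 (9→1→3→4, push 14): res(0,4)=27
after path 3 (9→5→1→7→8→0→4, push 4): res(0,4)=23
after path 4 (9→1→5→0→4, push 3): res(0,4)=20
after path 5 (9→6→8→0→4, push 3): res(0,4)=17
after path 6 (9→1→7→8→0→4, push 1): res(0,4)=16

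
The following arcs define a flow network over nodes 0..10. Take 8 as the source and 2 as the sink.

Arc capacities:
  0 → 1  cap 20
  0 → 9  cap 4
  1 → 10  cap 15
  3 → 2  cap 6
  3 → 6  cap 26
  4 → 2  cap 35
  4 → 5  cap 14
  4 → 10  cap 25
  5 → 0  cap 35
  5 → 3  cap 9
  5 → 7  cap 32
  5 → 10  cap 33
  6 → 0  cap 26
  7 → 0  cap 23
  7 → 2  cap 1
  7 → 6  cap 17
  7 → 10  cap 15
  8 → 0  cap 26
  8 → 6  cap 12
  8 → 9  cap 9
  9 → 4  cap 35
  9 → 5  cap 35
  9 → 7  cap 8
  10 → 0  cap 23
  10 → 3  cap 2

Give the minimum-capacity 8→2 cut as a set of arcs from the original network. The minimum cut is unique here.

augment #1: 8→9→4→2 push 9
augment #2: 8→0→9→4→2 push 4
augment #3: 8→0→1→10→3→2 push 2
max flow = 15; residual-reachable set from 8 gives S-side
cut edges (S→T): {(0,9), (8,9), (10,3)} total cap 15

Min-cut arcs: {(0,9), (8,9), (10,3)} (total capacity 15)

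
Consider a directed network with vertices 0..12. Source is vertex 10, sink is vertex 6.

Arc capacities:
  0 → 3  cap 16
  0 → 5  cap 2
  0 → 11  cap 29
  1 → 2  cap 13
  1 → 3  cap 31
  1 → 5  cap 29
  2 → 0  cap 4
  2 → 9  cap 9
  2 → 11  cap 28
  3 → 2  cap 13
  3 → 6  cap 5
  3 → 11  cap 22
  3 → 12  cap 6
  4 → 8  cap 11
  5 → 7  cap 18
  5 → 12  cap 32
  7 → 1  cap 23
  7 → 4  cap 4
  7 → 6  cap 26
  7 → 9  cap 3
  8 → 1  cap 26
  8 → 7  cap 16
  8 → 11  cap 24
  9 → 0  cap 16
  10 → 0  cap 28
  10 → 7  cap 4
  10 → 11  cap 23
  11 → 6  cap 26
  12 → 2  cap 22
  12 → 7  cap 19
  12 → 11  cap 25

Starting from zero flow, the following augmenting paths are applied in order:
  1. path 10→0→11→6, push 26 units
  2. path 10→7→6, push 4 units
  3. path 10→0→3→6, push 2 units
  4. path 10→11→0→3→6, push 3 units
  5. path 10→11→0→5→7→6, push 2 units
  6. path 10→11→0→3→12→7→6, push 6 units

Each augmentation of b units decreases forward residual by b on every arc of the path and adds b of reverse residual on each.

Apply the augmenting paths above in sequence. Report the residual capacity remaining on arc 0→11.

Residual capacity of (0,11): 14

after path 1 (10→0→11→6, push 26): res(0,11)=3
after path 2 (10→7→6, push 4): res(0,11)=3
after path 3 (10→0→3→6, push 2): res(0,11)=3
after path 4 (10→11→0→3→6, push 3): res(0,11)=6
after path 5 (10→11→0→5→7→6, push 2): res(0,11)=8
after path 6 (10→11→0→3→12→7→6, push 6): res(0,11)=14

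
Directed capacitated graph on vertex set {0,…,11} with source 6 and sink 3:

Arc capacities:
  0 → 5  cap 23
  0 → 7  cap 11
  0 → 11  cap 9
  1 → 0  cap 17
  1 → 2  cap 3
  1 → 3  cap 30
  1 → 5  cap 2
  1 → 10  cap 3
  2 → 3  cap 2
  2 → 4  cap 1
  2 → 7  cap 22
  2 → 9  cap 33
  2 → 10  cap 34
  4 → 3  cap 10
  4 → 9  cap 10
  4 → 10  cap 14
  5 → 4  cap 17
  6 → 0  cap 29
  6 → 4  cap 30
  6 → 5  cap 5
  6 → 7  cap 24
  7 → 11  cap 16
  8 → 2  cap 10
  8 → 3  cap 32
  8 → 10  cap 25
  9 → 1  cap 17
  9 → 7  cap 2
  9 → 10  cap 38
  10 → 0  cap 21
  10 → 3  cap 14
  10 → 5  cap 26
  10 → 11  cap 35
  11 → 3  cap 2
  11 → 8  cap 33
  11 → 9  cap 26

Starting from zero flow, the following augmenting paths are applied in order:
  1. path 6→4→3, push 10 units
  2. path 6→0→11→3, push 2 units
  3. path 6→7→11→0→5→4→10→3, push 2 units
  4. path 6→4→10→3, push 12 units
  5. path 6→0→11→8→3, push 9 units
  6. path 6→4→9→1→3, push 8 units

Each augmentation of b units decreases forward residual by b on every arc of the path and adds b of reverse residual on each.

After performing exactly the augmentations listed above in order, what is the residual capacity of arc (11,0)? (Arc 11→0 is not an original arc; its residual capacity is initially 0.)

Residual capacity of (11,0): 9

after path 1 (6→4→3, push 10): res(11,0)=0
after path 2 (6→0→11→3, push 2): res(11,0)=2
after path 3 (6→7→11→0→5→4→10→3, push 2): res(11,0)=0
after path 4 (6→4→10→3, push 12): res(11,0)=0
after path 5 (6→0→11→8→3, push 9): res(11,0)=9
after path 6 (6→4→9→1→3, push 8): res(11,0)=9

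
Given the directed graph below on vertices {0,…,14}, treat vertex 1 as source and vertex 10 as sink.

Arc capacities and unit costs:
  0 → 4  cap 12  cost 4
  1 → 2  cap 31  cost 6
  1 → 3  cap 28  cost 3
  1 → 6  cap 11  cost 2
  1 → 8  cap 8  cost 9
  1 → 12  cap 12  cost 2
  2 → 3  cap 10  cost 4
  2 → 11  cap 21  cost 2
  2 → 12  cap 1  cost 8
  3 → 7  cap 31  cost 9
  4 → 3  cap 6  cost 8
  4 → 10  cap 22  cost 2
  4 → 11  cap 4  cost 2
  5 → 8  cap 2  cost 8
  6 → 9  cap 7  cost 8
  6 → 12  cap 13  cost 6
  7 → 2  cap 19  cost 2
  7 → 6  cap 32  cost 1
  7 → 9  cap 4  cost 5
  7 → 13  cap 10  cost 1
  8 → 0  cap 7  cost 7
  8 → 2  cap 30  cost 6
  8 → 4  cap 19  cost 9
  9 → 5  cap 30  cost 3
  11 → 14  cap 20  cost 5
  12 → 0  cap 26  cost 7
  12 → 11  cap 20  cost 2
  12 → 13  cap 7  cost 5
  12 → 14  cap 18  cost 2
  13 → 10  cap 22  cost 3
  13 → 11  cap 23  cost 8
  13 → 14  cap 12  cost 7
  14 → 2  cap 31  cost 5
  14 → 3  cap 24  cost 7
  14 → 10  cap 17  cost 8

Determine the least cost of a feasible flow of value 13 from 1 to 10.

Minimum cost for 13 units: 146

shortest-cost path #1: 1→12→13→10 push 7 @ unit cost 10 (adds 70)
shortest-cost path #2: 1→12→14→10 push 5 @ unit cost 12 (adds 60)
shortest-cost path #3: 1→3→7→13→10 push 1 @ unit cost 16 (adds 16)
total cost = 146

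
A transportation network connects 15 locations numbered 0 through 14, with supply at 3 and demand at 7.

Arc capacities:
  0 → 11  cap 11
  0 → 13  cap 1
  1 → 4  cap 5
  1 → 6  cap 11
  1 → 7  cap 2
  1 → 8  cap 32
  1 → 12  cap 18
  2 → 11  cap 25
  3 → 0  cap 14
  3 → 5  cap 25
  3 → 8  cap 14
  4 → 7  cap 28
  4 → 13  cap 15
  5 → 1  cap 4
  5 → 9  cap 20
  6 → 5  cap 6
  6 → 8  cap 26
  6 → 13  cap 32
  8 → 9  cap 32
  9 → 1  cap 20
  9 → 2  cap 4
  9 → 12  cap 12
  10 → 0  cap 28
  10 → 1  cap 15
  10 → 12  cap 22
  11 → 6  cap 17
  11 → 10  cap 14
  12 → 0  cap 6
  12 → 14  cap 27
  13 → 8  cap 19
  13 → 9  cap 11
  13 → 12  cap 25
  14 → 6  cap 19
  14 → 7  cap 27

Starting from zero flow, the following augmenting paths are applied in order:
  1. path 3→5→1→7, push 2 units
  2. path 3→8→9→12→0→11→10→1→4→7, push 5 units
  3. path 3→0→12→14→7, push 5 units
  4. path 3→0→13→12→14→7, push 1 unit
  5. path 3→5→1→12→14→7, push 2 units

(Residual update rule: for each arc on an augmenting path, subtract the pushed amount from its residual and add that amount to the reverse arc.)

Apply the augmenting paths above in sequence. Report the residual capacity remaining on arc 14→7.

after path 1 (3→5→1→7, push 2): res(14,7)=27
after path 2 (3→8→9→12→0→11→10→1→4→7, push 5): res(14,7)=27
after path 3 (3→0→12→14→7, push 5): res(14,7)=22
after path 4 (3→0→13→12→14→7, push 1): res(14,7)=21
after path 5 (3→5→1→12→14→7, push 2): res(14,7)=19

Residual capacity of (14,7): 19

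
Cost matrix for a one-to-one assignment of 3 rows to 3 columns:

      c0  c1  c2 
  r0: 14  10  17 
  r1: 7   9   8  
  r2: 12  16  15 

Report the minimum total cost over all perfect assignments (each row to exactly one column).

Minimum assignment cost: 30

optimal assignment: row0→col1 (cost 10), row1→col2 (cost 8), row2→col0 (cost 12)
total = 10 + 8 + 12 = 30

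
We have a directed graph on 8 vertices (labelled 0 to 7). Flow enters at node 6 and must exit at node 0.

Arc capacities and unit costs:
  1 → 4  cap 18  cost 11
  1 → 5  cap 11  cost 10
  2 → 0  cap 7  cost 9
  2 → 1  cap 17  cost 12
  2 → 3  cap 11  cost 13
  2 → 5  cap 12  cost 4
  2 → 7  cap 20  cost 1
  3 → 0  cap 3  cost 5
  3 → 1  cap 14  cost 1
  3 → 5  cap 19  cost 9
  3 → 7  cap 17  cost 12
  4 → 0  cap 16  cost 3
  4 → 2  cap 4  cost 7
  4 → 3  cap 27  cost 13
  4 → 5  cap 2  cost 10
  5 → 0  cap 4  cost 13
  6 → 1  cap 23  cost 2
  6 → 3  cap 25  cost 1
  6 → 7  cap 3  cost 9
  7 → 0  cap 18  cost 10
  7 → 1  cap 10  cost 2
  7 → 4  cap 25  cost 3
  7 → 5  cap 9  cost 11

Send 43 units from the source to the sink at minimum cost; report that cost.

shortest-cost path #1: 6→3→0 push 3 @ unit cost 6 (adds 18)
shortest-cost path #2: 6→7→4→0 push 3 @ unit cost 15 (adds 45)
shortest-cost path #3: 6→1→4→0 push 13 @ unit cost 16 (adds 208)
shortest-cost path #4: 6→1→4→7→0 push 3 @ unit cost 20 (adds 60)
shortest-cost path #5: 6→3→5→0 push 4 @ unit cost 23 (adds 92)
shortest-cost path #6: 6→3→7→0 push 15 @ unit cost 23 (adds 345)
shortest-cost path #7: 6→1→4→2→0 push 2 @ unit cost 29 (adds 58)
total cost = 826

Minimum cost for 43 units: 826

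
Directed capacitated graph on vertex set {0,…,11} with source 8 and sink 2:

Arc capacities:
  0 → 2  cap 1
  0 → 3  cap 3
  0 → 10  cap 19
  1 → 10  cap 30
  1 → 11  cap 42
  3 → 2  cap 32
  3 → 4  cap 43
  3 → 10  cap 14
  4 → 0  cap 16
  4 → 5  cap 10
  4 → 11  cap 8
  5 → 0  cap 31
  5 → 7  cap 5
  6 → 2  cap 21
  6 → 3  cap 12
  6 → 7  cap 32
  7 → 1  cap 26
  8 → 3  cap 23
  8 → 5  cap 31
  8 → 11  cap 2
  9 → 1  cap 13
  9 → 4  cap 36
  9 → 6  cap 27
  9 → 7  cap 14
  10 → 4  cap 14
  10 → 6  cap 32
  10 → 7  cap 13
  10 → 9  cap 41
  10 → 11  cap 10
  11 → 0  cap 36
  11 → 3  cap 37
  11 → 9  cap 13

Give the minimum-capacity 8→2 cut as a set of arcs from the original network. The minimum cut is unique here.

Min-cut arcs: {(0,2), (0,3), (0,10), (5,7), (8,3), (8,11)} (total capacity 53)

augment #1: 8→3→2 push 23
augment #2: 8→5→0→2 push 1
augment #3: 8→11→3→2 push 2
augment #4: 8→5→0→3→2 push 3
augment #5: 8→5→0→10→6→2 push 19
augment #6: 8→5→7→1→10→6→2 push 2
augment #7: 8→5→7→1→11→3→2 push 3
max flow = 53; residual-reachable set from 8 gives S-side
cut edges (S→T): {(0,2), (0,3), (0,10), (5,7), (8,3), (8,11)} total cap 53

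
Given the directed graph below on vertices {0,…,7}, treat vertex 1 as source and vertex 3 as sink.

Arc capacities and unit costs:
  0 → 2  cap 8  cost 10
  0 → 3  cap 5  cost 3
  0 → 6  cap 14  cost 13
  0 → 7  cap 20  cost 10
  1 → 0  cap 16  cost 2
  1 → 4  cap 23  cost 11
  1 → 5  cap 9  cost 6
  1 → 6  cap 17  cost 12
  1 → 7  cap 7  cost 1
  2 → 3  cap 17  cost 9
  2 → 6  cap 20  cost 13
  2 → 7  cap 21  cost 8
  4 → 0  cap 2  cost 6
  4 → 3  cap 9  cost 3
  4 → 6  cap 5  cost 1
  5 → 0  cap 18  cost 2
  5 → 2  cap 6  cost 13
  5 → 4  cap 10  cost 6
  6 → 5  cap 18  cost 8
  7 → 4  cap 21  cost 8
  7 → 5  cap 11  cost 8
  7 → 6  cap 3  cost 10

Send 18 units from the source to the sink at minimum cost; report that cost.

shortest-cost path #1: 1→0→3 push 5 @ unit cost 5 (adds 25)
shortest-cost path #2: 1→7→4→3 push 7 @ unit cost 12 (adds 84)
shortest-cost path #3: 1→4→3 push 2 @ unit cost 14 (adds 28)
shortest-cost path #4: 1→0→2→3 push 4 @ unit cost 21 (adds 84)
total cost = 221

Minimum cost for 18 units: 221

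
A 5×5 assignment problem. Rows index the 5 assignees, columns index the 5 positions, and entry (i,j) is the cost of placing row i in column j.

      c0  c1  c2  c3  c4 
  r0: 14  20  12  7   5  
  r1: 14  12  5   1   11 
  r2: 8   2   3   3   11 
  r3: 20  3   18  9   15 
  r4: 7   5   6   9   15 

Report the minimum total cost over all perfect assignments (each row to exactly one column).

Minimum assignment cost: 19

optimal assignment: row0→col4 (cost 5), row1→col3 (cost 1), row2→col2 (cost 3), row3→col1 (cost 3), row4→col0 (cost 7)
total = 5 + 1 + 3 + 3 + 7 = 19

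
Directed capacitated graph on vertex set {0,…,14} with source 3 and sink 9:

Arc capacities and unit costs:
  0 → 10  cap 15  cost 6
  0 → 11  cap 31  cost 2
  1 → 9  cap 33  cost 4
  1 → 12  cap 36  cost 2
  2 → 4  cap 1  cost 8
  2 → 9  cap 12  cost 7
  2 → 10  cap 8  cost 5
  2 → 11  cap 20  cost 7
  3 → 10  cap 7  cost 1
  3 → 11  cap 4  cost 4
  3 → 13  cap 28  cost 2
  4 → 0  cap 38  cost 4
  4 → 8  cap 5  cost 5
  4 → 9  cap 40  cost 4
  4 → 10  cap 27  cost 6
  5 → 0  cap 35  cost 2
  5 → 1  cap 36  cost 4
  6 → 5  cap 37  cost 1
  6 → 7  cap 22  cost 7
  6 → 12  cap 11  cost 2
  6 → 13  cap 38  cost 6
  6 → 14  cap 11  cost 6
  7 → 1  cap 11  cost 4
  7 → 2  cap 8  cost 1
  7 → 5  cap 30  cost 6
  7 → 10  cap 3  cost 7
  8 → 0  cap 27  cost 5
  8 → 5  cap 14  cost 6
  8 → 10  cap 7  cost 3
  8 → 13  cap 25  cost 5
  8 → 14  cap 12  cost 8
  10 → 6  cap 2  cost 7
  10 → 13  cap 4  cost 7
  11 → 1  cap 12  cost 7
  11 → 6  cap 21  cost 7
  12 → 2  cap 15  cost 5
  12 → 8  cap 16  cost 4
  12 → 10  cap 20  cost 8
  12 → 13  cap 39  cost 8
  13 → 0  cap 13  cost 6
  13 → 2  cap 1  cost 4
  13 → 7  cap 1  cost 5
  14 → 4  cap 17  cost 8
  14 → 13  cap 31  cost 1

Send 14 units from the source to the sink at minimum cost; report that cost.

Minimum cost for 14 units: 248

shortest-cost path #1: 3→13→2→9 push 1 @ unit cost 13 (adds 13)
shortest-cost path #2: 3→11→1→9 push 4 @ unit cost 15 (adds 60)
shortest-cost path #3: 3→13→7→1→9 push 1 @ unit cost 15 (adds 15)
shortest-cost path #4: 3→10→6→5→1→9 push 2 @ unit cost 17 (adds 34)
shortest-cost path #5: 3→13→0→11→1→9 push 6 @ unit cost 21 (adds 126)
total cost = 248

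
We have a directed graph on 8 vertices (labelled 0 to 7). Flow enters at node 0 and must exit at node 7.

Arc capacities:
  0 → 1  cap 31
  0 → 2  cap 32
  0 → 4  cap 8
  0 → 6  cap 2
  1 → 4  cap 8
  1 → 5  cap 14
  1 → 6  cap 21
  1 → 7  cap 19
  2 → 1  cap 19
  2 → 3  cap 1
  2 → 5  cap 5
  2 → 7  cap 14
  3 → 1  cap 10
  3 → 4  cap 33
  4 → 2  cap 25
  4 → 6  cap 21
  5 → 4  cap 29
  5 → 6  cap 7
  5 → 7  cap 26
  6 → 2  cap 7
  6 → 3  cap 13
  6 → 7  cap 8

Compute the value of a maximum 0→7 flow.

Maximum flow value: 60

augment #1: 0→1→7 bottleneck 19, total now 19
augment #2: 0→2→7 bottleneck 14, total now 33
augment #3: 0→6→7 bottleneck 2, total now 35
augment #4: 0→1→5→7 bottleneck 12, total now 47
augment #5: 0→2→5→7 bottleneck 5, total now 52
augment #6: 0→4→6→7 bottleneck 6, total now 58
augment #7: 0→2→1→5→7 bottleneck 2, total now 60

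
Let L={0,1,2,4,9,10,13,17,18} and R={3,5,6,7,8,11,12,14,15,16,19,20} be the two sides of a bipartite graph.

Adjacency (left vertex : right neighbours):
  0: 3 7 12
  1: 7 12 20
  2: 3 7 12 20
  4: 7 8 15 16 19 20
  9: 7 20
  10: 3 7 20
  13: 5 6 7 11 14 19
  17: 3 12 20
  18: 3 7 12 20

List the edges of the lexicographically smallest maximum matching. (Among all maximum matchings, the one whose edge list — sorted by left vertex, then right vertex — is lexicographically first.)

|M| = 6 (so the lex-smallest maximum matching has 6 edges)
process left vertices in ascending order; for each, take the smallest-labelled available neighbour that still permits 6 edges overall, or leave it unmatched if none does
lex-smallest matching: {0-3, 1-7, 2-12, 4-8, 9-20, 13-5}

Lex-smallest maximum matching: {(0,3), (1,7), (2,12), (4,8), (9,20), (13,5)}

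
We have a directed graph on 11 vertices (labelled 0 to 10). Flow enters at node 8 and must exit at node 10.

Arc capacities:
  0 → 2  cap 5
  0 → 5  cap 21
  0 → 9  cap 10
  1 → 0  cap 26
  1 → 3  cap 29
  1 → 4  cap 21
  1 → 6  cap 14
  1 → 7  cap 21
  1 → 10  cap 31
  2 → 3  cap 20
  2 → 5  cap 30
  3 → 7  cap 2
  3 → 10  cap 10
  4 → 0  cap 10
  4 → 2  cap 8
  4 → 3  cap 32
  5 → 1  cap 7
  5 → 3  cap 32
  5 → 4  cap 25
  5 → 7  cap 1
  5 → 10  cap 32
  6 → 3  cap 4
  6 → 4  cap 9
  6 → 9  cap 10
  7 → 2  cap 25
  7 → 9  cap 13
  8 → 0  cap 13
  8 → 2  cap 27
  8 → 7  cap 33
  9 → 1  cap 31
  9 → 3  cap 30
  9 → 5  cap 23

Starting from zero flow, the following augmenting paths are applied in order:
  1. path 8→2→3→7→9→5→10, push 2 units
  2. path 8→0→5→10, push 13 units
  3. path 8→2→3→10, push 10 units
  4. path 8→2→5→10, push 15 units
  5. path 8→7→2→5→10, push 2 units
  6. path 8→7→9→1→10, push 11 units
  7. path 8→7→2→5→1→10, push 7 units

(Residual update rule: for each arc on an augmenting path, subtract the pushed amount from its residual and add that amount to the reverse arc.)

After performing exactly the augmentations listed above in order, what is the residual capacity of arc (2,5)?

after path 1 (8→2→3→7→9→5→10, push 2): res(2,5)=30
after path 2 (8→0→5→10, push 13): res(2,5)=30
after path 3 (8→2→3→10, push 10): res(2,5)=30
after path 4 (8→2→5→10, push 15): res(2,5)=15
after path 5 (8→7→2→5→10, push 2): res(2,5)=13
after path 6 (8→7→9→1→10, push 11): res(2,5)=13
after path 7 (8→7→2→5→1→10, push 7): res(2,5)=6

Residual capacity of (2,5): 6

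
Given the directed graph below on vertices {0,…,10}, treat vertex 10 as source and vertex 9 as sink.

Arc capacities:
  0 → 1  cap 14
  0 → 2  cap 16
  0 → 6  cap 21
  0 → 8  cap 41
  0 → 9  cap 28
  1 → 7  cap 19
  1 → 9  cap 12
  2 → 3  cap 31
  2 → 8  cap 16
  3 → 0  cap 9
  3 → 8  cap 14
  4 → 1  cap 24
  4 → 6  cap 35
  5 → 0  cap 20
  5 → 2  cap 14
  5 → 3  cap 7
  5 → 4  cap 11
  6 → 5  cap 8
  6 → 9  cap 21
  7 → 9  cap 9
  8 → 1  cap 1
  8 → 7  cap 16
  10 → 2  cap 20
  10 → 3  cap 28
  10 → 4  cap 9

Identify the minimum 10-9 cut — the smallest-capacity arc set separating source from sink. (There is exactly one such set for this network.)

augment #1: 10→3→0→9 push 9
augment #2: 10→4→1→9 push 9
augment #3: 10→2→8→1→9 push 1
augment #4: 10→2→8→7→9 push 9
max flow = 28; residual-reachable set from 10 gives S-side
cut edges (S→T): {(3,0), (7,9), (8,1), (10,4)} total cap 28

Min-cut arcs: {(3,0), (7,9), (8,1), (10,4)} (total capacity 28)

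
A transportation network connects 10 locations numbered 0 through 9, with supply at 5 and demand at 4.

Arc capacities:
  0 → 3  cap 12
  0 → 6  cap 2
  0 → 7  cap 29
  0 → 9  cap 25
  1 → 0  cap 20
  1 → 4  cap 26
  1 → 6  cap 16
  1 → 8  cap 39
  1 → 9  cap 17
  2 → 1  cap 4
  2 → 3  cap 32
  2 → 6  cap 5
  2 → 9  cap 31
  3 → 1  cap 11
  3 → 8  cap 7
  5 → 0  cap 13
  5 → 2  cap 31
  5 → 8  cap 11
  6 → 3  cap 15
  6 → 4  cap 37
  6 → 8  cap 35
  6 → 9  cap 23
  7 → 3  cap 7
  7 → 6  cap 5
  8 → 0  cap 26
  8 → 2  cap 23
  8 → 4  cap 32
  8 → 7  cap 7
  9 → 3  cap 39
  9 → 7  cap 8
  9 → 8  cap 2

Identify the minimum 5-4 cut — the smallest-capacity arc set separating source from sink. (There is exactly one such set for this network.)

augment #1: 5→8→4 push 11
augment #2: 5→0→6→4 push 2
augment #3: 5→2→1→4 push 4
augment #4: 5→2→6→4 push 5
augment #5: 5→0→3→1→4 push 11
augment #6: 5→2→3→8→4 push 7
augment #7: 5→2→9→8→4 push 2
augment #8: 5→2→9→7→6→4 push 5
max flow = 47; residual-reachable set from 5 gives S-side
cut edges (S→T): {(0,6), (2,1), (2,6), (3,1), (3,8), (5,8), (7,6), (9,8)} total cap 47

Min-cut arcs: {(0,6), (2,1), (2,6), (3,1), (3,8), (5,8), (7,6), (9,8)} (total capacity 47)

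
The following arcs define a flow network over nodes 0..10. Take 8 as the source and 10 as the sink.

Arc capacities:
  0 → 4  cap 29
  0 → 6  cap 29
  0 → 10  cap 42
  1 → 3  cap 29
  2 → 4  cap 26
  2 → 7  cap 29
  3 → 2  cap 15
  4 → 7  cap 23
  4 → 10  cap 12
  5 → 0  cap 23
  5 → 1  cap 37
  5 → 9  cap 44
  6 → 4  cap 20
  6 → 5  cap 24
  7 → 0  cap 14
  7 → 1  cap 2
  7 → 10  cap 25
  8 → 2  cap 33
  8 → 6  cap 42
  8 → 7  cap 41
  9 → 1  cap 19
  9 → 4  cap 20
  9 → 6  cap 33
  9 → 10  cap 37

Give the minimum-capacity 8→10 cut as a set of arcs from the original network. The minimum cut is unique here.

augment #1: 8→7→10 push 25
augment #2: 8→2→4→10 push 12
augment #3: 8→7→0→10 push 14
augment #4: 8→6→5→0→10 push 23
augment #5: 8→6→5→9→10 push 1
max flow = 75; residual-reachable set from 8 gives S-side
cut edges (S→T): {(4,10), (6,5), (7,0), (7,10)} total cap 75

Min-cut arcs: {(4,10), (6,5), (7,0), (7,10)} (total capacity 75)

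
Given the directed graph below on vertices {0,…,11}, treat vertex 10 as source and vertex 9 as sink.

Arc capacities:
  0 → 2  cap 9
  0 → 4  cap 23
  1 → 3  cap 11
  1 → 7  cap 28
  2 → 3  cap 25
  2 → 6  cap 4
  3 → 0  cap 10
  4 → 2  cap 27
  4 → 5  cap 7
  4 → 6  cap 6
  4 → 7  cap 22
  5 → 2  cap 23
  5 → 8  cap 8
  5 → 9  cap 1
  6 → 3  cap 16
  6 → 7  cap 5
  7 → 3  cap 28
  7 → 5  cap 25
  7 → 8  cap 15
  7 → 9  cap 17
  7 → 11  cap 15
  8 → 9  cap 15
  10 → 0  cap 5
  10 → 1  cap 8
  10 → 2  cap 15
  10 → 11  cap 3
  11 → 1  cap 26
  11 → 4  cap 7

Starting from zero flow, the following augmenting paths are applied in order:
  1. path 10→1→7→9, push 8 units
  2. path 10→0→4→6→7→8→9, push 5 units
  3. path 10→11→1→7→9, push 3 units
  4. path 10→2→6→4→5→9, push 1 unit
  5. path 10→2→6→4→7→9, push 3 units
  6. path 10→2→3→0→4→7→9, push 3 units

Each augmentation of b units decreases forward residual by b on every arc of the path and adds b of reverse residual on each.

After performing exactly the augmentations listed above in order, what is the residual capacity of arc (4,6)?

after path 1 (10→1→7→9, push 8): res(4,6)=6
after path 2 (10→0→4→6→7→8→9, push 5): res(4,6)=1
after path 3 (10→11→1→7→9, push 3): res(4,6)=1
after path 4 (10→2→6→4→5→9, push 1): res(4,6)=2
after path 5 (10→2→6→4→7→9, push 3): res(4,6)=5
after path 6 (10→2→3→0→4→7→9, push 3): res(4,6)=5

Residual capacity of (4,6): 5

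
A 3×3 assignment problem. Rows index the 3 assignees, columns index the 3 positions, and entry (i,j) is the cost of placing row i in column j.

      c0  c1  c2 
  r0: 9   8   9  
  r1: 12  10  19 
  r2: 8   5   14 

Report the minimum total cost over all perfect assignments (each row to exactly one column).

optimal assignment: row0→col2 (cost 9), row1→col0 (cost 12), row2→col1 (cost 5)
total = 9 + 12 + 5 = 26

Minimum assignment cost: 26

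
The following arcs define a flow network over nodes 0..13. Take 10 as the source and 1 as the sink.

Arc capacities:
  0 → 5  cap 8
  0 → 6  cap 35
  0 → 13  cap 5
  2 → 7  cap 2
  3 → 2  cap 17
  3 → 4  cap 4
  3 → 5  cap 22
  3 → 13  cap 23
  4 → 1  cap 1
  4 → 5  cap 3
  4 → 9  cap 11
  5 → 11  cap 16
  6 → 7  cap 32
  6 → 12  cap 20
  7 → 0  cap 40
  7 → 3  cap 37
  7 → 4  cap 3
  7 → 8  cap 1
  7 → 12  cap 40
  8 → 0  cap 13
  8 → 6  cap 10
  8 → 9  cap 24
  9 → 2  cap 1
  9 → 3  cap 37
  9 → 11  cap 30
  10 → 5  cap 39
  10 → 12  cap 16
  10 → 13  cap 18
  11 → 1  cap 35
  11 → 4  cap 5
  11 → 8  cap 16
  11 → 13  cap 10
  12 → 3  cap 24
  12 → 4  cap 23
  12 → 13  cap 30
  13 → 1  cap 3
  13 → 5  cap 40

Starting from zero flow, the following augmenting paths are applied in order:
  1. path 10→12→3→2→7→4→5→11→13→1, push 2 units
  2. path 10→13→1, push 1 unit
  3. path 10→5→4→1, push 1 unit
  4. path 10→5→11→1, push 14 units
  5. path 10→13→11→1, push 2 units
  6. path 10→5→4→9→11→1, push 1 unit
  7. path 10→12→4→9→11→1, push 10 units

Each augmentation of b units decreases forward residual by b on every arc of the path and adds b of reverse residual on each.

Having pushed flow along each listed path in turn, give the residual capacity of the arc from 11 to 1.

after path 1 (10→12→3→2→7→4→5→11→13→1, push 2): res(11,1)=35
after path 2 (10→13→1, push 1): res(11,1)=35
after path 3 (10→5→4→1, push 1): res(11,1)=35
after path 4 (10→5→11→1, push 14): res(11,1)=21
after path 5 (10→13→11→1, push 2): res(11,1)=19
after path 6 (10→5→4→9→11→1, push 1): res(11,1)=18
after path 7 (10→12→4→9→11→1, push 10): res(11,1)=8

Residual capacity of (11,1): 8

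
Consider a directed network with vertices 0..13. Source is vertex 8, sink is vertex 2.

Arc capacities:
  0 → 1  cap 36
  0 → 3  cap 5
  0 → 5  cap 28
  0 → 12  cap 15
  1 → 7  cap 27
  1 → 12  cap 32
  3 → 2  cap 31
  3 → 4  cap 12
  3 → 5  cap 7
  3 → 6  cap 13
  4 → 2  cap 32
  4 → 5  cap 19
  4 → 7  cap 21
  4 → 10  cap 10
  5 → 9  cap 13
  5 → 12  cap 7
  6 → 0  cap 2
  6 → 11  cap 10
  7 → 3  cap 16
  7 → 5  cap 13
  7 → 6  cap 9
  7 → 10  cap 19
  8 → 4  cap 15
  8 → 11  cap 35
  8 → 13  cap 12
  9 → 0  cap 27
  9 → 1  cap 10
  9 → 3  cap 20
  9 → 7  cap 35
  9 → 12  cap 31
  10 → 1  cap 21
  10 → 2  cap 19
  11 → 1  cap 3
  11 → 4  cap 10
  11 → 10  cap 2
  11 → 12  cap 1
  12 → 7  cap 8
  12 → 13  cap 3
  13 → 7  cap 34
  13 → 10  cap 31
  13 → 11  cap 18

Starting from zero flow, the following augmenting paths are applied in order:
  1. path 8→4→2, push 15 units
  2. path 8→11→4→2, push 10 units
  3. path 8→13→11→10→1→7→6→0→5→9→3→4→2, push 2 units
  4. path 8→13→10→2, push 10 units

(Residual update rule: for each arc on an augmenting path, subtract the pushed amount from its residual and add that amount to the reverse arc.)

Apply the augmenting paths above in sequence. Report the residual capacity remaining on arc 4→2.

Residual capacity of (4,2): 5

after path 1 (8→4→2, push 15): res(4,2)=17
after path 2 (8→11→4→2, push 10): res(4,2)=7
after path 3 (8→13→11→10→1→7→6→0→5→9→3→4→2, push 2): res(4,2)=5
after path 4 (8→13→10→2, push 10): res(4,2)=5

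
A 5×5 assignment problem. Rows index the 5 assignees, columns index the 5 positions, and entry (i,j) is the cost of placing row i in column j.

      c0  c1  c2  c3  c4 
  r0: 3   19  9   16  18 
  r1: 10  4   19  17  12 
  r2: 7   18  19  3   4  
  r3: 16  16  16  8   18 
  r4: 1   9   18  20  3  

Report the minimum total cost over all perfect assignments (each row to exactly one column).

Minimum assignment cost: 26

optimal assignment: row0→col2 (cost 9), row1→col1 (cost 4), row2→col4 (cost 4), row3→col3 (cost 8), row4→col0 (cost 1)
total = 9 + 4 + 4 + 8 + 1 = 26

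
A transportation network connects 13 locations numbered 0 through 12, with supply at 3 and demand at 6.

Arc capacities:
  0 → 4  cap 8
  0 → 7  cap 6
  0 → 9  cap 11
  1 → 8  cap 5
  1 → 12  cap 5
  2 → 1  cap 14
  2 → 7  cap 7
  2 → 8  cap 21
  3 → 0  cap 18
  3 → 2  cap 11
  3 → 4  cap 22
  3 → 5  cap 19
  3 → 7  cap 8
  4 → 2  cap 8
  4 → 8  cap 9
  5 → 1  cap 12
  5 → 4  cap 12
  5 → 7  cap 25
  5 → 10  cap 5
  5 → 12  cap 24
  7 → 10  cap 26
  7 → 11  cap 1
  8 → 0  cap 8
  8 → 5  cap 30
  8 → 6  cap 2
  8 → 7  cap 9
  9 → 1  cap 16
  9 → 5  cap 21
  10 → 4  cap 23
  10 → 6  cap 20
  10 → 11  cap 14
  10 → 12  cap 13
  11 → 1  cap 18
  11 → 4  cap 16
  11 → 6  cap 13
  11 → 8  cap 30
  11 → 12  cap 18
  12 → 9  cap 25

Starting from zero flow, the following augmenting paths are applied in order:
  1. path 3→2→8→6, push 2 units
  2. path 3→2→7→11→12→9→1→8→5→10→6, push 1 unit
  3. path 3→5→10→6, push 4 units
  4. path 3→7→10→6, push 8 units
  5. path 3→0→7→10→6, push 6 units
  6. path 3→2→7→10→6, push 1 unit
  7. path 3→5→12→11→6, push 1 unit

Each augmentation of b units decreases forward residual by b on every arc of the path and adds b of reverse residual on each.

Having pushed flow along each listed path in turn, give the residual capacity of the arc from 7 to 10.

after path 1 (3→2→8→6, push 2): res(7,10)=26
after path 2 (3→2→7→11→12→9→1→8→5→10→6, push 1): res(7,10)=26
after path 3 (3→5→10→6, push 4): res(7,10)=26
after path 4 (3→7→10→6, push 8): res(7,10)=18
after path 5 (3→0→7→10→6, push 6): res(7,10)=12
after path 6 (3→2→7→10→6, push 1): res(7,10)=11
after path 7 (3→5→12→11→6, push 1): res(7,10)=11

Residual capacity of (7,10): 11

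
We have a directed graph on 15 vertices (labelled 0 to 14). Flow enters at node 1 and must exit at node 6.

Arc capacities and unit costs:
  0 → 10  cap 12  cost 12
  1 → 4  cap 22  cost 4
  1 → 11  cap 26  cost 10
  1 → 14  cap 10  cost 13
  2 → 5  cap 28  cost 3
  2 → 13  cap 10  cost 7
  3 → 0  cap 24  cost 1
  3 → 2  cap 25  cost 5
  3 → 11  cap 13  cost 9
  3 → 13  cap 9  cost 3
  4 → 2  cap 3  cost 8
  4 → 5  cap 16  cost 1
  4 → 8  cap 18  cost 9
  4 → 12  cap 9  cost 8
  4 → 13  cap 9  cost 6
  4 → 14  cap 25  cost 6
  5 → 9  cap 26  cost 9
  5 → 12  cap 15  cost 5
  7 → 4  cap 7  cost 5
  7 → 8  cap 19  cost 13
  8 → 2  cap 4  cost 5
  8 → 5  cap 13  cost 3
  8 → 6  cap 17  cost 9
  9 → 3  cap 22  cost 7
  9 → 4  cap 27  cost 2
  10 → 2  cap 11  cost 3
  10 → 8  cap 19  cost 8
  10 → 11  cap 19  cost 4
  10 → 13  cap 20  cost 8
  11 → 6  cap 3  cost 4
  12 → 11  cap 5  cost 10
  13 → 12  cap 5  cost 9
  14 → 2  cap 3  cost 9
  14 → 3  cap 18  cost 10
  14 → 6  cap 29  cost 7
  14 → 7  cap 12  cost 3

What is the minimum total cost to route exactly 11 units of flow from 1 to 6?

shortest-cost path #1: 1→11→6 push 3 @ unit cost 14 (adds 42)
shortest-cost path #2: 1→4→14→6 push 8 @ unit cost 17 (adds 136)
total cost = 178

Minimum cost for 11 units: 178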